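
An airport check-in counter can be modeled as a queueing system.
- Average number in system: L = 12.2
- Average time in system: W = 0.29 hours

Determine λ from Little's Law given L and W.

Little's Law: L = λW, so λ = L/W
λ = 12.2/0.29 = 42.0690 passengers/hour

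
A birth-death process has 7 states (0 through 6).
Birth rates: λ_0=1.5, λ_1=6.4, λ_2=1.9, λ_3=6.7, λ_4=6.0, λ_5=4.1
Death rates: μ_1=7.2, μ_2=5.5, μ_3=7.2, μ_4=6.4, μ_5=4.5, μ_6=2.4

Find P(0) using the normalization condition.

Ratios P(n)/P(0) = (λ₀···λₙ₋₁)/(μ₁···μₙ):
P(1)/P(0) = (1.5)/(7.2) = 0.20833
P(2)/P(0) = (1.5×6.4)/(7.2×5.5) = 0.24242
P(3)/P(0) = (1.5×6.4×1.9)/(7.2×5.5×7.2) = 0.063973
P(4)/P(0) = (1.5×6.4×1.9×6.7)/(7.2×5.5×7.2×6.4) = 0.066972
P(5)/P(0) = (1.5×6.4×1.9×6.7×6.0)/(7.2×5.5×7.2×6.4×4.5) = 0.089296
P(6)/P(0) = (1.5×6.4×1.9×6.7×6.0×4.1)/(7.2×5.5×7.2×6.4×4.5×2.4) = 0.15255

Normalization: ∑ P(n) = 1
P(0) × (1.0000 + 0.20833 + 0.24242 + 0.063973 + 0.066972 + 0.089296 + 0.15255) = 1
P(0) × 1.8235 = 1
P(0) = 1/1.8235 = 0.5484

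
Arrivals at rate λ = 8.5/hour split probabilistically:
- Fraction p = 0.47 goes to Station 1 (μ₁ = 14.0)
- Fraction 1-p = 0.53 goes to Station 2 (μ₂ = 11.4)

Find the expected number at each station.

Effective rates: λ₁ = 8.5×0.47 = 3.995, λ₂ = 8.5×0.53 = 4.505
Station 1: ρ₁ = 3.995/14.0 = 0.28536, L₁ = ρ₁/(1-ρ₁) = 0.28536/(1-0.28536) = 0.3993
Station 2: ρ₂ = 4.505/11.4 = 0.3952, L₂ = ρ₂/(1-ρ₂) = 0.3952/(1-0.3952) = 0.6534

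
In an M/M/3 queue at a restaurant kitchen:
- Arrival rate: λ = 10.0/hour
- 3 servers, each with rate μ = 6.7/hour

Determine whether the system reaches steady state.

Stability requires ρ = λ/(cμ) < 1
ρ = 10.0/(3 × 6.7) = 10.0/20.10 = 0.4975
Since 0.4975 < 1, the system is STABLE.
The servers are busy 49.75% of the time.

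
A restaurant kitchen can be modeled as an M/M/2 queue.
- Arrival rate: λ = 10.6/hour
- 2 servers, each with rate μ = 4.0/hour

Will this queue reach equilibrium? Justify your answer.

Stability requires ρ = λ/(cμ) < 1
ρ = 10.6/(2 × 4.0) = 10.6/8.00 = 1.3250
Since 1.3250 ≥ 1, the system is UNSTABLE.
Need c > λ/μ = 10.6/4.0 = 2.65.
Minimum servers needed: c = 3.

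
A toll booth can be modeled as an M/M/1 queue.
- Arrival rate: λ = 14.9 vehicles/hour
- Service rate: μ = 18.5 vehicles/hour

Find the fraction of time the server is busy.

Server utilization: ρ = λ/μ
ρ = 14.9/18.5 = 0.8054
The server is busy 80.54% of the time.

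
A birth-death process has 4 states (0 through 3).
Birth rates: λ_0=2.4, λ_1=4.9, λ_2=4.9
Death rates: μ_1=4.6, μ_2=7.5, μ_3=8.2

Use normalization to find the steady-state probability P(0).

Ratios P(n)/P(0) = (λ₀···λₙ₋₁)/(μ₁···μₙ):
P(1)/P(0) = (2.4)/(4.6) = 0.5217
P(2)/P(0) = (2.4×4.9)/(4.6×7.5) = 0.3409
P(3)/P(0) = (2.4×4.9×4.9)/(4.6×7.5×8.2) = 0.2037

Normalization: ∑ P(n) = 1
P(0) × (1.0000 + 0.5217 + 0.3409 + 0.2037) = 1
P(0) × 2.0663 = 1
P(0) = 1/2.0663 = 0.4840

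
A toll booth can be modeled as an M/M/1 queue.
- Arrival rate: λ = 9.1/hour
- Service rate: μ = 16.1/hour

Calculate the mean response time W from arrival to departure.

First, compute utilization: ρ = λ/μ = 9.1/16.1 = 0.5652
For M/M/1: W = 1/(μ-λ)
W = 1/(16.1-9.1) = 1/7.00
W = 0.1429 hours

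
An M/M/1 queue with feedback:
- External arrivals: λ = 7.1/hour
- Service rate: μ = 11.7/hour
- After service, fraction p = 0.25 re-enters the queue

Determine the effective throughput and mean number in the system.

Effective arrival rate: λ_eff = λ/(1-p) = 7.1/(1-0.25) = 7.1/0.75 = 9.46667
ρ = λ_eff/μ = 9.46667/11.7 = 0.809117
L = ρ/(1-ρ) = 0.809117/(1-0.809117) = 4.2388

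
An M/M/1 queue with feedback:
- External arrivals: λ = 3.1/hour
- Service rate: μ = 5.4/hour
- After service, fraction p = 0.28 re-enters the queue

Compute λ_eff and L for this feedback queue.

Effective arrival rate: λ_eff = λ/(1-p) = 3.1/(1-0.28) = 3.1/0.72 = 4.305556
ρ = λ_eff/μ = 4.305556/5.4 = 0.797325
L = ρ/(1-ρ) = 0.797325/(1-0.797325) = 3.9340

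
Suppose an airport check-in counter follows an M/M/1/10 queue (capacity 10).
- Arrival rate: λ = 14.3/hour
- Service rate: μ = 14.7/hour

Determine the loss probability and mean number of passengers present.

ρ = λ/μ = 14.3/14.7 = 0.972789
P₀ = (1-ρ)/(1-ρ^(K+1)) = (1-0.972789)/(1-0.972789^11) = 0.02721/0.2617 = 0.1040
P_K = P₀×ρ^K = 0.103959 × 0.972789^10 = 0.103959 × 0.758903 = 0.07889
Blocking probability P_10 = 0.07889 (7.89%)
L = ρ[1 - (K+1)ρ^K + Kρ^(K+1)] / [(1-ρ)(1-ρ^(K+1))]
L = 0.972789 × (1 - 11×0.75890342 + 10×0.73825290) / ((1 - 0.972789) × (1 - 0.73825290)) = 4.7245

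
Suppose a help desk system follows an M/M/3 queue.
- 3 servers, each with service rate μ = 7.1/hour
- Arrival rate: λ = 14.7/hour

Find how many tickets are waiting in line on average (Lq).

Traffic intensity: ρ = λ/(cμ) = 14.7/(3×7.1) = 0.6901
Since ρ = 0.6901 < 1, system is stable.
Offered load a = λ/μ = cρ = 14.7/7.1 = 2.0704
P₀ = [ Σₙ₌₀^2 aⁿ/n! + a^3/(3!(1-ρ)) ]⁻¹
Σ = a^0/0! + a^1/1! + a^2/2! = 1.0000 + 2.0704 + 2.1433 = 5.2137
a^3/(3!(1-ρ)) = 8.8752/(6 × 0.30986) = 4.7738
P₀ = 1/(5.2137 + 4.7738) = 0.1001
Lq = P₀·a^3·ρ / (3!(1-ρ)²) = 0.100125 × 8.87518 × 0.690141 / (6 × 0.0960127) = 1.0646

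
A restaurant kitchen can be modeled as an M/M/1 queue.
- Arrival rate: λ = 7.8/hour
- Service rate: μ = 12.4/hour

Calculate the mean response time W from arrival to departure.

First, compute utilization: ρ = λ/μ = 7.8/12.4 = 0.6290
For M/M/1: W = 1/(μ-λ)
W = 1/(12.4-7.8) = 1/4.60
W = 0.2174 hours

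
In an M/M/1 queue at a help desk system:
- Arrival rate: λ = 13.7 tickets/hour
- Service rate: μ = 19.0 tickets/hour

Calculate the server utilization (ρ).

Server utilization: ρ = λ/μ
ρ = 13.7/19.0 = 0.7211
The server is busy 72.11% of the time.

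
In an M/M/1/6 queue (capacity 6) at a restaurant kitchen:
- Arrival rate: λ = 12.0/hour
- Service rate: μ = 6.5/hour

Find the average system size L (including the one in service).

ρ = λ/μ = 12.0/6.5 = 1.8462
P₀ = (1-ρ)/(1-ρ^(K+1)) = (1-1.8462)/(1-1.8462^7) = -0.8462/-72.1057 = 0.01174
P_K = P₀×ρ^K = 0.011736 × 1.8462^6 = 0.011736 × 39.5979 = 0.4647
L = ρ[1 - (K+1)ρ^K + Kρ^(K+1)] / [(1-ρ)(1-ρ^(K+1))]
L = 1.8462 × (1 - 7×39.5979 + 6×73.1057) / ((1 - 1.8462) × (1 - 73.1057)) = 4.9153 orders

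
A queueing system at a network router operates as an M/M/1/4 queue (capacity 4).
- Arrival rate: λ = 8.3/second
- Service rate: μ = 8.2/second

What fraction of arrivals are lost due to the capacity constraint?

ρ = λ/μ = 8.3/8.2 = 1.012195
P₀ = (1-ρ)/(1-ρ^(K+1)) = (1-1.012195)/(1-1.012195^5) = -0.012195/-0.062480 = 0.1952
P_K = P₀×ρ^K = 0.1952 × 1.012195^4 = 0.1952 × 1.0497 = 0.2049
Blocking probability = 20.49%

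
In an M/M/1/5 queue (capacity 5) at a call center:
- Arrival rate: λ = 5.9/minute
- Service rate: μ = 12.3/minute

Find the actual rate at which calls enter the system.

ρ = λ/μ = 5.9/12.3 = 0.47967
P₀ = (1-ρ)/(1-ρ^(K+1)) = (1-0.47967)/(1-0.47967^6) = 0.5203/0.9878 = 0.5267
P_K = P₀×ρ^K = 0.52675 × 0.47967^5 = 0.52675 × 0.025393 = 0.01338
λ_eff = λ(1-P_K) = 5.9 × (1 - 0.01338) = 5.9 × 0.98662 = 5.8211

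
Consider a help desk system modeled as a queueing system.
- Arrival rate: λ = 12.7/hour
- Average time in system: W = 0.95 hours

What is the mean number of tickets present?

Little's Law: L = λW
L = 12.7 × 0.95 = 12.0650 tickets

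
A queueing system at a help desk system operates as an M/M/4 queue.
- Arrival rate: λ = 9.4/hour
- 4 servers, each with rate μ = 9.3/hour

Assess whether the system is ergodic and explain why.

Stability requires ρ = λ/(cμ) < 1
ρ = 9.4/(4 × 9.3) = 9.4/37.20 = 0.2527
Since 0.2527 < 1, the system is STABLE.
The servers are busy 25.27% of the time.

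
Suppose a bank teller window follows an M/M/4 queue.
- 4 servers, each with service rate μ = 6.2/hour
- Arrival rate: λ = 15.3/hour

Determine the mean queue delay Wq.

Traffic intensity: ρ = λ/(cμ) = 15.3/(4×6.2) = 0.6169
Since ρ = 0.6169 < 1, system is stable.
Offered load a = λ/μ = cρ = 15.3/6.2 = 2.4677
P₀ = [ Σₙ₌₀^3 aⁿ/n! + a^4/(4!(1-ρ)) ]⁻¹
Σ = a^0/0! + a^1/1! + a^2/2! + a^3/3! = 1.0000 + 2.4677 + 3.0449 + 2.5047 = 9.0173
a^4/(4!(1-ρ)) = 37.0851/(24 × 0.383065) = 4.0338
P₀ = 1/(9.0173 + 4.0338) = 0.07662
Lq = P₀·a^4·ρ / (4!(1-ρ)²) = 0.076622 × 37.0851 × 0.61694 / (24 × 0.14674) = 0.4978
Wq = Lq/λ = 0.49778/15.3 = 0.03253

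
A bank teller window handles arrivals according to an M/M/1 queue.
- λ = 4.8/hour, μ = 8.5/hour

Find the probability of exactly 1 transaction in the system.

ρ = λ/μ = 4.8/8.5 = 0.5647
P(n) = (1-ρ)ρⁿ
P(1) = (1-0.5647) × 0.5647^1
P(1) = 0.4353 × 0.5647
P(1) = 0.2458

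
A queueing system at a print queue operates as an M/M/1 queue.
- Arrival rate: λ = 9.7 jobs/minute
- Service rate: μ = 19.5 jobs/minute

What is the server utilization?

Server utilization: ρ = λ/μ
ρ = 9.7/19.5 = 0.4974
The server is busy 49.74% of the time.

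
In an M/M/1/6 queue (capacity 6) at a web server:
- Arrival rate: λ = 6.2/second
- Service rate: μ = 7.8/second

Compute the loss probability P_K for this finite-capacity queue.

ρ = λ/μ = 6.2/7.8 = 0.79487
P₀ = (1-ρ)/(1-ρ^(K+1)) = (1-0.79487)/(1-0.79487^7) = 0.20513/0.79952 = 0.2566
P_K = P₀×ρ^K = 0.2566 × 0.79487^6 = 0.2566 × 0.2522 = 0.06471
Blocking probability = 6.47%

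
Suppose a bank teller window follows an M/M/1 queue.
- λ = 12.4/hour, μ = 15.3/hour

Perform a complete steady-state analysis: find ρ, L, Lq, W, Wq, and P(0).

Step 1: ρ = λ/μ = 12.4/15.3 = 0.8105
Step 2: L = λ/(μ-λ) = 12.4/2.90 = 4.2759
Step 3: Lq = λ²/(μ(μ-λ)) = 153.76/(15.3×2.90) = 3.4654
Step 4: W = 1/(μ-λ) = 1/2.90 = 0.34483
Step 5: Wq = λ/(μ(μ-λ)) = 12.4/(15.3×2.90) = 0.2795
Step 6: P(0) = 1-ρ = 0.1895
Verify: L = λW = 12.4×0.34483 = 4.2759 ✔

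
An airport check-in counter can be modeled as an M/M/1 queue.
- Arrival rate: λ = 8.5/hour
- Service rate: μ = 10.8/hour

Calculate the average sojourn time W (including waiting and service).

First, compute utilization: ρ = λ/μ = 8.5/10.8 = 0.7870
For M/M/1: W = 1/(μ-λ)
W = 1/(10.8-8.5) = 1/2.30
W = 0.4348 hours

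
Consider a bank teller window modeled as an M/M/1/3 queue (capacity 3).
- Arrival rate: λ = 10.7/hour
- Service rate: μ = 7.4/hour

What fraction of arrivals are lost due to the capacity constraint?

ρ = λ/μ = 10.7/7.4 = 1.44595
P₀ = (1-ρ)/(1-ρ^(K+1)) = (1-1.44595)/(1-1.44595^4) = -0.4460/-3.3713 = 0.1323
P_K = P₀×ρ^K = 0.13228 × 1.44595^3 = 0.13228 × 3.0232 = 0.3999
Blocking probability = 39.99%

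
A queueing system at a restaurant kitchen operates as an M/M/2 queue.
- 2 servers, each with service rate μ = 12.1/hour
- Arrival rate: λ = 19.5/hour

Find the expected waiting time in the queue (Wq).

Traffic intensity: ρ = λ/(cμ) = 19.5/(2×12.1) = 0.8058
Since ρ = 0.8058 < 1, system is stable.
Offered load a = λ/μ = cρ = 19.5/12.1 = 1.6116
P₀ = [ Σₙ₌₀^1 aⁿ/n! + a^2/(2!(1-ρ)) ]⁻¹
Σ = a^0/0! + a^1/1! = 1.0000 + 1.6116 = 2.6116
a^2/(2!(1-ρ)) = 2.59716/(2 × 0.194215) = 6.6863
P₀ = 1/(2.6116 + 6.6863) = 0.1076
Lq = P₀·a^2·ρ / (2!(1-ρ)²) = 0.10755 × 2.5972 × 0.80579 / (2 × 0.037719) = 2.9836
Wq = Lq/λ = 2.9836/19.5 = 0.1530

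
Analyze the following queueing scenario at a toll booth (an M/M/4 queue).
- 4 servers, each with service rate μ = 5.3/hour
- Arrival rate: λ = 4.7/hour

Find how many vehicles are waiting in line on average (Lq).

Traffic intensity: ρ = λ/(cμ) = 4.7/(4×5.3) = 0.2217
Since ρ = 0.2217 < 1, system is stable.
Offered load a = λ/μ = cρ = 4.7/5.3 = 0.8868
P₀ = [ Σₙ₌₀^3 aⁿ/n! + a^4/(4!(1-ρ)) ]⁻¹
Σ = a^0/0! + a^1/1! + a^2/2! + a^3/3! = 1.0000 + 0.8868 + 0.3932 + 0.1162 = 2.3962
a^4/(4!(1-ρ)) = 0.6184/(24 × 0.7783) = 0.03311
P₀ = 1/(2.3962 + 0.03311) = 0.4116
Lq = P₀·a^4·ρ / (4!(1-ρ)²) = 0.41164 × 0.61843 × 0.22170 / (24 × 0.60575) = 0.003882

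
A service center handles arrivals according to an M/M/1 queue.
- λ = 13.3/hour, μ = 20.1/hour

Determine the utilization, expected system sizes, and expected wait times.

Step 1: ρ = λ/μ = 13.3/20.1 = 0.6617
Step 2: L = λ/(μ-λ) = 13.3/6.80 = 1.9559
Step 3: Lq = λ²/(μ(μ-λ)) = 176.89/(20.1×6.80) = 1.2942
Step 4: W = 1/(μ-λ) = 1/6.80 = 0.14706
Step 5: Wq = λ/(μ(μ-λ)) = 13.3/(20.1×6.80) = 0.09731
Step 6: P(0) = 1-ρ = 0.3383
Verify: L = λW = 13.3×0.14706 = 1.9559 ✔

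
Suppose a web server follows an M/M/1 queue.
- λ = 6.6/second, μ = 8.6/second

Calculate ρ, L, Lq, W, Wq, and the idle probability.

Step 1: ρ = λ/μ = 6.6/8.6 = 0.7674
Step 2: L = λ/(μ-λ) = 6.6/2.00 = 3.3000
Step 3: Lq = λ²/(μ(μ-λ)) = 43.56/(8.6×2.00) = 2.5326
Step 4: W = 1/(μ-λ) = 1/2.00 = 0.5000
Step 5: Wq = λ/(μ(μ-λ)) = 6.6/(8.6×2.00) = 0.3837
Step 6: P(0) = 1-ρ = 0.2326
Verify: L = λW = 6.6×0.5000 = 3.3000 ✔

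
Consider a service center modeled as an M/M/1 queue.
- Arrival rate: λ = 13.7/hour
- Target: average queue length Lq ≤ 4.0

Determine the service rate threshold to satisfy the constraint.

For M/M/1: Lq = λ²/(μ(μ-λ))
Need Lq ≤ 4.0, i.e. μ(μ-λ) ≥ λ²/4.0
μ² - 13.7μ - 187.69/4.0 ≥ 0  →  μ² - 13.7μ - 46.9225 ≥ 0
Quadratic formula (positive root): μ = [λ + √(λ² + 4×46.9225)]/2
Discriminant: 187.69 + 4×46.9225 = 375.3800, √375.3800 = 19.37473
μ ≥ (13.7 + 19.37473)/2 = 16.5374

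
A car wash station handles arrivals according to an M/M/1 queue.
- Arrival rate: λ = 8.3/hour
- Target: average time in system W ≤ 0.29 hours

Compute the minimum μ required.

For M/M/1: W = 1/(μ-λ)
Need W ≤ 0.29, so 1/(μ-λ) ≤ 0.29
μ - λ ≥ 1/0.29 = 3.4483
μ ≥ 8.3 + 3.4483 = 11.7483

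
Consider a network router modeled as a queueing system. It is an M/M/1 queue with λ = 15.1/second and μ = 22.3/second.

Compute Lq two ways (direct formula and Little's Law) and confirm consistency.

Method 1 (direct): Lq = λ²/(μ(μ-λ)) = 228.01/(22.3 × 7.20) = 1.4201

Method 2 (Little's Law):
W = 1/(μ-λ) = 1/7.20 = 0.138889
Wq = W - 1/μ = 0.138889 - 0.0448430 = 0.094046
Lq = λWq = 15.1 × 0.094046 = 1.4201 ✔ (matches Method 1)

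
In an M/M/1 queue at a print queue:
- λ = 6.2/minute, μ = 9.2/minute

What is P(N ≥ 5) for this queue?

ρ = λ/μ = 6.2/9.2 = 0.6739
P(N ≥ n) = ρⁿ
P(N ≥ 5) = 0.6739^5
P(N ≥ 5) = 0.1390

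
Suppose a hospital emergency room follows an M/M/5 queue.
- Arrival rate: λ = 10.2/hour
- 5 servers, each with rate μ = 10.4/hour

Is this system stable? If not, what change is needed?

Stability requires ρ = λ/(cμ) < 1
ρ = 10.2/(5 × 10.4) = 10.2/52.00 = 0.1962
Since 0.1962 < 1, the system is STABLE.
The servers are busy 19.62% of the time.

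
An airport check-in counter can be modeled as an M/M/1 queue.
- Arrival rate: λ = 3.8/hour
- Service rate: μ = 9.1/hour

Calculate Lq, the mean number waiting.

ρ = λ/μ = 3.8/9.1 = 0.4176
For M/M/1: Lq = λ²/(μ(μ-λ))
Lq = 14.44/(9.1 × 5.30)
Lq = 0.2994 passengers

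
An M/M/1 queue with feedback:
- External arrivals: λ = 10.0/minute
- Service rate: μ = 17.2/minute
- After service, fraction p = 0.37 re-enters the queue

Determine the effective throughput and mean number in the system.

Effective arrival rate: λ_eff = λ/(1-p) = 10.0/(1-0.37) = 10.0/0.63 = 15.873016
ρ = λ_eff/μ = 15.873016/17.2 = 0.9228498
L = ρ/(1-ρ) = 0.9228498/(1-0.9228498) = 11.9617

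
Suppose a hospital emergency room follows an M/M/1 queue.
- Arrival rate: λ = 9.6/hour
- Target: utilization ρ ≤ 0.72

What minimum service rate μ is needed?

ρ = λ/μ, so μ = λ/ρ
μ ≥ 9.6/0.72 = 13.3333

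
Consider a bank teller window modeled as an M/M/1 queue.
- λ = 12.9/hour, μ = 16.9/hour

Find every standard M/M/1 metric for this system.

Step 1: ρ = λ/μ = 12.9/16.9 = 0.7633
Step 2: L = λ/(μ-λ) = 12.9/4.00 = 3.2250
Step 3: Lq = λ²/(μ(μ-λ)) = 166.41/(16.9×4.00) = 2.4617
Step 4: W = 1/(μ-λ) = 1/4.00 = 0.2500
Step 5: Wq = λ/(μ(μ-λ)) = 12.9/(16.9×4.00) = 0.1908
Step 6: P(0) = 1-ρ = 0.2367
Verify: L = λW = 12.9×0.2500 = 3.2250 ✔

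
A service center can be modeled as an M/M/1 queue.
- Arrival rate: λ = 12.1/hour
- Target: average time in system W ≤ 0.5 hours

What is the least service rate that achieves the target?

For M/M/1: W = 1/(μ-λ)
Need W ≤ 0.5, so 1/(μ-λ) ≤ 0.5
μ - λ ≥ 1/0.5 = 2.0000
μ ≥ 12.1 + 2.0000 = 14.1000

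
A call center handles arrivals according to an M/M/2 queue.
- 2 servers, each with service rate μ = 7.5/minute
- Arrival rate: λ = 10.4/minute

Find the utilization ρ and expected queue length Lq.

Traffic intensity: ρ = λ/(cμ) = 10.4/(2×7.5) = 0.6933
Since ρ = 0.6933 < 1, system is stable.
Offered load a = λ/μ = cρ = 10.4/7.5 = 1.3867
P₀ = [ Σₙ₌₀^1 aⁿ/n! + a^2/(2!(1-ρ)) ]⁻¹
Σ = a^0/0! + a^1/1! = 1.0000 + 1.3867 = 2.3867
a^2/(2!(1-ρ)) = 1.92284/(2 × 0.306667) = 3.1351
P₀ = 1/(2.3867 + 3.1351) = 0.1811
Lq = P₀·a^2·ρ / (2!(1-ρ)²) = 0.1811024 × 1.922844 × 0.6933333 / (2 × 0.09404444) = 1.2837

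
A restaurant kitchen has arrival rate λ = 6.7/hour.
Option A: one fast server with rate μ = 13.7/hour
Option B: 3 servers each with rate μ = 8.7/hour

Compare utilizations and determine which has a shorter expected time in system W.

Option A: single server μ = 13.7 (M/M/1)
  ρ_A = 6.7/13.7 = 0.4891
  W_A = 1/(μ-λ) = 1/(13.7-6.7) = 1/7.00 = 0.1429

Option B: 3 servers μ = 8.7 (M/M/3)
  ρ_B = λ/(cμ) = 6.7/(3×8.7) = 0.2567
  Offered load a = λ/μ = cρ = 6.7/8.7 = 0.7701
  P₀ = [ Σₙ₌₀^2 aⁿ/n! + a^3/(3!(1-ρ)) ]⁻¹
  Σ = a^0/0! + a^1/1! + a^2/2! = 1.0000 + 0.77011 + 0.29654 = 2.0667
  a^3/(3!(1-ρ)) = 0.4567/(6 × 0.7433) = 0.1024
  P₀ = 1/(2.0667 + 0.1024) = 0.4610
  Lq = P₀·a^3·ρ / (3!(1-ρ)²) = 0.46103 × 0.45674 × 0.25670 / (6 × 0.55249) = 0.01631
  Wq_B = Lq/λ = 0.0163063/6.7 = 0.0024338
  W_B = Wq_B + 1/μ = 0.0024338 + 0.11494 = 0.1174

Since W_B = 0.1174 < W_A = 0.1429, Option B (multiple servers) has the shorter time in system.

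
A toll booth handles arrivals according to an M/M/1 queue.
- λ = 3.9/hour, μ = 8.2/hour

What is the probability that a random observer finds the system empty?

ρ = λ/μ = 3.9/8.2 = 0.4756
P(0) = 1 - ρ = 1 - 0.4756 = 0.5244
The server is idle 52.44% of the time.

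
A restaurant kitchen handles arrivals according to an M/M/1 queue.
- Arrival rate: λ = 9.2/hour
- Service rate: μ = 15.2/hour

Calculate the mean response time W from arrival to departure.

First, compute utilization: ρ = λ/μ = 9.2/15.2 = 0.6053
For M/M/1: W = 1/(μ-λ)
W = 1/(15.2-9.2) = 1/6.00
W = 0.1667 hours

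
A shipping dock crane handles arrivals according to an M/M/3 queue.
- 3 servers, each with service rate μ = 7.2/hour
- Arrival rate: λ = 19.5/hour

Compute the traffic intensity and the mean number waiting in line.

Traffic intensity: ρ = λ/(cμ) = 19.5/(3×7.2) = 0.9028
Since ρ = 0.9028 < 1, system is stable.
Offered load a = λ/μ = cρ = 19.5/7.2 = 2.7083
P₀ = [ Σₙ₌₀^2 aⁿ/n! + a^3/(3!(1-ρ)) ]⁻¹
Σ = a^0/0! + a^1/1! + a^2/2! = 1.00000 + 2.70833 + 3.66753 = 7.3759
a^3/(3!(1-ρ)) = 19.8658/(6 × 0.097222) = 34.0557
P₀ = 1/(7.3759 + 34.0557) = 0.02414
Lq = P₀·a^3·ρ / (3!(1-ρ)²) = 0.0241362 × 19.8658 × 0.902778 / (6 × 0.00945216) = 7.6326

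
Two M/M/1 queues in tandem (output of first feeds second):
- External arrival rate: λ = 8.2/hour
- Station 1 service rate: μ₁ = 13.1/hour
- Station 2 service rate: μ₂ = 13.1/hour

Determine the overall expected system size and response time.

By Jackson's theorem, each station behaves as independent M/M/1.
Station 1: ρ₁ = 8.2/13.1 = 0.6260, L₁ = ρ₁/(1-ρ₁) = λ/(μ₁-λ) = 8.2/4.90 = 1.67347
Station 2: ρ₂ = 8.2/13.1 = 0.6260, L₂ = ρ₂/(1-ρ₂) = λ/(μ₂-λ) = 8.2/4.90 = 1.67347
Total: L = L₁ + L₂ = 1.67347 + 1.67347 = 3.3469
W = L/λ = 3.3469/8.2 = 0.4082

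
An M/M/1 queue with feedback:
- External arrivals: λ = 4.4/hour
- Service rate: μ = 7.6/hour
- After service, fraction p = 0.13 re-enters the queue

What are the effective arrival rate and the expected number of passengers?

Effective arrival rate: λ_eff = λ/(1-p) = 4.4/(1-0.13) = 4.4/0.87 = 5.0575
ρ = λ_eff/μ = 5.0575/7.6 = 0.66546
L = ρ/(1-ρ) = 0.66546/(1-0.66546) = 1.9892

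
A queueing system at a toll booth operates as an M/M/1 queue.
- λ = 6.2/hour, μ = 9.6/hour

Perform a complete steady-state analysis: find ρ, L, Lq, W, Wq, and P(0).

Step 1: ρ = λ/μ = 6.2/9.6 = 0.6458
Step 2: L = λ/(μ-λ) = 6.2/3.40 = 1.8235
Step 3: Lq = λ²/(μ(μ-λ)) = 38.44/(9.6×3.40) = 1.1777
Step 4: W = 1/(μ-λ) = 1/3.40 = 0.29412
Step 5: Wq = λ/(μ(μ-λ)) = 6.2/(9.6×3.40) = 0.1900
Step 6: P(0) = 1-ρ = 0.3542
Verify: L = λW = 6.2×0.29412 = 1.8235 ✔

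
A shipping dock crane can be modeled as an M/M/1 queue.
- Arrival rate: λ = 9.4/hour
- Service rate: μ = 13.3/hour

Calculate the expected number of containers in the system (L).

ρ = λ/μ = 9.4/13.3 = 0.7068
For M/M/1: L = λ/(μ-λ)
L = 9.4/(13.3-9.4) = 9.4/3.90
L = 2.4103 containers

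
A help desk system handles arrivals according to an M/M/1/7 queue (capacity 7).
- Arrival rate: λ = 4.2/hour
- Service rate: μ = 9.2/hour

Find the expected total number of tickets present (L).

ρ = λ/μ = 4.2/9.2 = 0.45652
P₀ = (1-ρ)/(1-ρ^(K+1)) = (1-0.45652)/(1-0.45652^8) = 0.5435/0.9981 = 0.5445
P_K = P₀×ρ^K = 0.5445 × 0.45652^7 = 0.5445 × 0.004133 = 0.002250
L = ρ[1 - (K+1)ρ^K + Kρ^(K+1)] / [(1-ρ)(1-ρ^(K+1))]
L = 0.45652 × (1 - 8×0.004133 + 7×0.001887) / ((1 - 0.45652) × (1 - 0.001887)) = 0.8249 tickets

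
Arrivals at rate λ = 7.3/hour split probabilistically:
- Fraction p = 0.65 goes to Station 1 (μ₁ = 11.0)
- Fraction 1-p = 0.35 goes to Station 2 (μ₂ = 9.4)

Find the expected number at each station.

Effective rates: λ₁ = 7.3×0.65 = 4.745, λ₂ = 7.3×0.35 = 2.555
Station 1: ρ₁ = 4.745/11.0 = 0.43136, L₁ = ρ₁/(1-ρ₁) = 0.43136/(1-0.43136) = 0.7586
Station 2: ρ₂ = 2.555/9.4 = 0.27181, L₂ = ρ₂/(1-ρ₂) = 0.27181/(1-0.27181) = 0.3733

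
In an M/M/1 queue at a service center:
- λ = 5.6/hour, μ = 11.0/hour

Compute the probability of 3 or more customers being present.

ρ = λ/μ = 5.6/11.0 = 0.5091
P(N ≥ n) = ρⁿ
P(N ≥ 3) = 0.5091^3
P(N ≥ 3) = 0.1319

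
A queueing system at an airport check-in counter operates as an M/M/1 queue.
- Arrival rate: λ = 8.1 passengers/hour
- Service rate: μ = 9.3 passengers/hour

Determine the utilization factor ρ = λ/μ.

Server utilization: ρ = λ/μ
ρ = 8.1/9.3 = 0.8710
The server is busy 87.10% of the time.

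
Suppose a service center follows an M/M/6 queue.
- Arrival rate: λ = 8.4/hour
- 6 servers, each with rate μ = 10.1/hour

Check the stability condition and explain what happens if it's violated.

Stability requires ρ = λ/(cμ) < 1
ρ = 8.4/(6 × 10.1) = 8.4/60.60 = 0.1386
Since 0.1386 < 1, the system is STABLE.
The servers are busy 13.86% of the time.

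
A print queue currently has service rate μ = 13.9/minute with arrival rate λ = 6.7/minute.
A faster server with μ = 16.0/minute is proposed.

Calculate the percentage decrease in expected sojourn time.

System 1: ρ₁ = 6.7/13.9 = 0.4820, W₁ = 1/(13.9-6.7) = 0.13889
System 2: ρ₂ = 6.7/16.0 = 0.4188, W₂ = 1/(16.0-6.7) = 0.10753
Improvement: (W₁-W₂)/W₁ = (0.13889-0.10753)/0.13889 = 22.58%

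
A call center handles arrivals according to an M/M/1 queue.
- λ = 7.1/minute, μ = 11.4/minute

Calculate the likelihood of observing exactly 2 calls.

ρ = λ/μ = 7.1/11.4 = 0.6228
P(n) = (1-ρ)ρⁿ
P(2) = (1-0.6228) × 0.6228^2
P(2) = 0.3772 × 0.3879
P(2) = 0.1463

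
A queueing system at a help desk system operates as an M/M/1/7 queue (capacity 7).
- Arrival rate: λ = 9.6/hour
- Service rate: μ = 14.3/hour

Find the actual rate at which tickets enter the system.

ρ = λ/μ = 9.6/14.3 = 0.67133
P₀ = (1-ρ)/(1-ρ^(K+1)) = (1-0.67133)/(1-0.67133^8) = 0.32867/0.95874 = 0.3428
P_K = P₀×ρ^K = 0.3428 × 0.67133^7 = 0.3428 × 0.06145 = 0.02107
λ_eff = λ(1-P_K) = 9.6 × (1 - 0.021067) = 9.6 × 0.978933 = 9.3978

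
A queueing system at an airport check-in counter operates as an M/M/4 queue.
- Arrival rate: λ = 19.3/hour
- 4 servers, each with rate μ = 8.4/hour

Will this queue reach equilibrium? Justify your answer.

Stability requires ρ = λ/(cμ) < 1
ρ = 19.3/(4 × 8.4) = 19.3/33.60 = 0.5744
Since 0.5744 < 1, the system is STABLE.
The servers are busy 57.44% of the time.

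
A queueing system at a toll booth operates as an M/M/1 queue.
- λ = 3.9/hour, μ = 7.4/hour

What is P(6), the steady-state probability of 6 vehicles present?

ρ = λ/μ = 3.9/7.4 = 0.52703
P(n) = (1-ρ)ρⁿ
P(6) = (1-0.52703) × 0.52703^6
P(6) = 0.4730 × 0.02143
P(6) = 0.01014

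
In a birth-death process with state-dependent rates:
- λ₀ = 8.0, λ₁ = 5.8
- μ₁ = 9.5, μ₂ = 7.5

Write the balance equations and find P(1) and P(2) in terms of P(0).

Balance equations:
State 0: λ₀P₀ = μ₁P₁ → P₁ = (λ₀/μ₁)P₀ = (8.0/9.5)P₀ = 0.8421P₀
State 1: P₂ = (λ₀λ₁)/(μ₁μ₂)P₀ = (8.0×5.8)/(9.5×7.5)P₀ = 0.6512P₀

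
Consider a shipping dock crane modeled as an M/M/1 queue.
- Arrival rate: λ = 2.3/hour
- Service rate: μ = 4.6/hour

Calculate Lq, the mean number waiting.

ρ = λ/μ = 2.3/4.6 = 0.5000
For M/M/1: Lq = λ²/(μ(μ-λ))
Lq = 5.29/(4.6 × 2.30)
Lq = 0.5000 containers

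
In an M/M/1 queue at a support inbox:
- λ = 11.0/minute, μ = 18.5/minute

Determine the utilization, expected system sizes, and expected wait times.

Step 1: ρ = λ/μ = 11.0/18.5 = 0.5946
Step 2: L = λ/(μ-λ) = 11.0/7.50 = 1.4667
Step 3: Lq = λ²/(μ(μ-λ)) = 121.00/(18.5×7.50) = 0.8721
Step 4: W = 1/(μ-λ) = 1/7.50 = 0.133333
Step 5: Wq = λ/(μ(μ-λ)) = 11.0/(18.5×7.50) = 0.07928
Step 6: P(0) = 1-ρ = 0.4054
Verify: L = λW = 11.0×0.133333 = 1.4667 ✔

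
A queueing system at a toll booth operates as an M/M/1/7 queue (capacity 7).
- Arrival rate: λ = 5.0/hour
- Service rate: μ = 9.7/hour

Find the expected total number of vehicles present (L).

ρ = λ/μ = 5.0/9.7 = 0.515464
P₀ = (1-ρ)/(1-ρ^(K+1)) = (1-0.515464)/(1-0.515464^8) = 0.48454/0.99502 = 0.4870
P_K = P₀×ρ^K = 0.4870 × 0.515464^7 = 0.4870 × 0.009669 = 0.004709
L = ρ[1 - (K+1)ρ^K + Kρ^(K+1)] / [(1-ρ)(1-ρ^(K+1))]
L = 0.515464 × (1 - 8×0.009669 + 7×0.004984) / ((1 - 0.515464) × (1 - 0.004984)) = 1.0238 vehicles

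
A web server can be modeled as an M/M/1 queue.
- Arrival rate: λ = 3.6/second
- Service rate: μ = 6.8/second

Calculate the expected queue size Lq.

ρ = λ/μ = 3.6/6.8 = 0.5294
For M/M/1: Lq = λ²/(μ(μ-λ))
Lq = 12.96/(6.8 × 3.20)
Lq = 0.5956 requests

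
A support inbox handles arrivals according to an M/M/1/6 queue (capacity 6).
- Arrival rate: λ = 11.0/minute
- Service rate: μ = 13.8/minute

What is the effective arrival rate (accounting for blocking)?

ρ = λ/μ = 11.0/13.8 = 0.7971
P₀ = (1-ρ)/(1-ρ^(K+1)) = (1-0.7971)/(1-0.7971^7) = 0.20290/0.79555 = 0.2550
P_K = P₀×ρ^K = 0.25504 × 0.7971^6 = 0.25504 × 0.25649 = 0.06542
λ_eff = λ(1-P_K) = 11.0 × (1 - 0.06542) = 11.0 × 0.93458 = 10.2804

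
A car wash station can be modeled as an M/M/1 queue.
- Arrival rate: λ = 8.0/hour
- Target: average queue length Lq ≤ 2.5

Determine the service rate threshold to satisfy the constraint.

For M/M/1: Lq = λ²/(μ(μ-λ))
Need Lq ≤ 2.5, i.e. μ(μ-λ) ≥ λ²/2.5
μ² - 8.0μ - 64.00/2.5 ≥ 0  →  μ² - 8.0μ - 25.6000 ≥ 0
Quadratic formula (positive root): μ = [λ + √(λ² + 4×25.6000)]/2
Discriminant: 64.00 + 4×25.6000 = 166.4000, √166.4000 = 12.8996
μ ≥ (8.0 + 12.8996)/2 = 10.4498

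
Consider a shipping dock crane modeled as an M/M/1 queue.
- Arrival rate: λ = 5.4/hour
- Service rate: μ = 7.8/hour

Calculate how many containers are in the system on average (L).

ρ = λ/μ = 5.4/7.8 = 0.6923
For M/M/1: L = λ/(μ-λ)
L = 5.4/(7.8-5.4) = 5.4/2.40
L = 2.2500 containers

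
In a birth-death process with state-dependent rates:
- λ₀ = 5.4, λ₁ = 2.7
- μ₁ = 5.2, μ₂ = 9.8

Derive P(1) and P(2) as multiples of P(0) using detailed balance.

Balance equations:
State 0: λ₀P₀ = μ₁P₁ → P₁ = (λ₀/μ₁)P₀ = (5.4/5.2)P₀ = 1.0385P₀
State 1: P₂ = (λ₀λ₁)/(μ₁μ₂)P₀ = (5.4×2.7)/(5.2×9.8)P₀ = 0.2861P₀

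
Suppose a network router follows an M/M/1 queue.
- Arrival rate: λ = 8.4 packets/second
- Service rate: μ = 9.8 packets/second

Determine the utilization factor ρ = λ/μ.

Server utilization: ρ = λ/μ
ρ = 8.4/9.8 = 0.8571
The server is busy 85.71% of the time.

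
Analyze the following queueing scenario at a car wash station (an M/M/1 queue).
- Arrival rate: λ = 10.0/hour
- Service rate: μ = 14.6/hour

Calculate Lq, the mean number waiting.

ρ = λ/μ = 10.0/14.6 = 0.6849
For M/M/1: Lq = λ²/(μ(μ-λ))
Lq = 100.00/(14.6 × 4.60)
Lq = 1.4890 cars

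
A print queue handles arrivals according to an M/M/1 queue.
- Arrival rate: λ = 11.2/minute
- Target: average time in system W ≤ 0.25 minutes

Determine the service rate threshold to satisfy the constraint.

For M/M/1: W = 1/(μ-λ)
Need W ≤ 0.25, so 1/(μ-λ) ≤ 0.25
μ - λ ≥ 1/0.25 = 4.0000
μ ≥ 11.2 + 4.0000 = 15.2000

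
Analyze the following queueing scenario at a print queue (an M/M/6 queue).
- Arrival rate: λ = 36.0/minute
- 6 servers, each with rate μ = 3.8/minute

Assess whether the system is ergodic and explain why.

Stability requires ρ = λ/(cμ) < 1
ρ = 36.0/(6 × 3.8) = 36.0/22.80 = 1.5789
Since 1.5789 ≥ 1, the system is UNSTABLE.
Need c > λ/μ = 36.0/3.8 = 9.47.
Minimum servers needed: c = 10.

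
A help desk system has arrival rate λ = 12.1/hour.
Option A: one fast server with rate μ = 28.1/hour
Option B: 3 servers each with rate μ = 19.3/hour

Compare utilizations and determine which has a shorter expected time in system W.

Option A: single server μ = 28.1 (M/M/1)
  ρ_A = 12.1/28.1 = 0.4306
  W_A = 1/(μ-λ) = 1/(28.1-12.1) = 1/16.00 = 0.06250

Option B: 3 servers μ = 19.3 (M/M/3)
  ρ_B = λ/(cμ) = 12.1/(3×19.3) = 0.2090
  Offered load a = λ/μ = cρ = 12.1/19.3 = 0.6269
  P₀ = [ Σₙ₌₀^2 aⁿ/n! + a^3/(3!(1-ρ)) ]⁻¹
  Σ = a^0/0! + a^1/1! + a^2/2! = 1.0000 + 0.62694 + 0.19653 = 1.8235
  a^3/(3!(1-ρ)) = 0.2464/(6 × 0.7910) = 0.05192
  P₀ = 1/(1.8235 + 0.05192) = 0.5332
  Lq = P₀·a^3·ρ / (3!(1-ρ)²) = 0.5332 × 0.2464 × 0.2090 / (6 × 0.6257) = 0.007314
  Wq_B = Lq/λ = 0.0073143/12.1 = 0.00060449
  W_B = Wq_B + 1/μ = 0.00060449 + 0.051813 = 0.05242

Since W_B = 0.05242 < W_A = 0.06250, Option B (multiple servers) has the shorter time in system.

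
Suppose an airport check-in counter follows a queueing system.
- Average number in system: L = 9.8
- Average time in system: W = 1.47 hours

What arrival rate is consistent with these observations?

Little's Law: L = λW, so λ = L/W
λ = 9.8/1.47 = 6.6667 passengers/hour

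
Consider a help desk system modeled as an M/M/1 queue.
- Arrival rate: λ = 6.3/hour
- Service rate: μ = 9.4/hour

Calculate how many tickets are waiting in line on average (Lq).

ρ = λ/μ = 6.3/9.4 = 0.6702
For M/M/1: Lq = λ²/(μ(μ-λ))
Lq = 39.69/(9.4 × 3.10)
Lq = 1.3620 tickets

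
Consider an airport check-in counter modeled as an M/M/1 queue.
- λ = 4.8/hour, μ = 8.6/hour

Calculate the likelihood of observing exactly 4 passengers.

ρ = λ/μ = 4.8/8.6 = 0.55814
P(n) = (1-ρ)ρⁿ
P(4) = (1-0.55814) × 0.55814^4
P(4) = 0.4419 × 0.09704
P(4) = 0.04288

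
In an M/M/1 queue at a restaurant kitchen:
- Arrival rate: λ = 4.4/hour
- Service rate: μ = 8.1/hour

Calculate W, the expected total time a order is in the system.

First, compute utilization: ρ = λ/μ = 4.4/8.1 = 0.5432
For M/M/1: W = 1/(μ-λ)
W = 1/(8.1-4.4) = 1/3.70
W = 0.2703 hours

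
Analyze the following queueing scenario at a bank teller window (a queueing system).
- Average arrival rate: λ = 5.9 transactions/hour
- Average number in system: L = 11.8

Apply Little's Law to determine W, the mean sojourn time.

Little's Law: L = λW, so W = L/λ
W = 11.8/5.9 = 2.0000 hours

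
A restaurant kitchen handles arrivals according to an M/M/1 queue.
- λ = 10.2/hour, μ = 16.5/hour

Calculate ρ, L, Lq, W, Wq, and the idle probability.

Step 1: ρ = λ/μ = 10.2/16.5 = 0.6182
Step 2: L = λ/(μ-λ) = 10.2/6.30 = 1.6190
Step 3: Lq = λ²/(μ(μ-λ)) = 104.04/(16.5×6.30) = 1.0009
Step 4: W = 1/(μ-λ) = 1/6.30 = 0.15873
Step 5: Wq = λ/(μ(μ-λ)) = 10.2/(16.5×6.30) = 0.09812
Step 6: P(0) = 1-ρ = 0.3818
Verify: L = λW = 10.2×0.15873 = 1.6190 ✔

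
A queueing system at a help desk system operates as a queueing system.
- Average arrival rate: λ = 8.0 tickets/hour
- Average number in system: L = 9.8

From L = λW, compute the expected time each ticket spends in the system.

Little's Law: L = λW, so W = L/λ
W = 9.8/8.0 = 1.2250 hours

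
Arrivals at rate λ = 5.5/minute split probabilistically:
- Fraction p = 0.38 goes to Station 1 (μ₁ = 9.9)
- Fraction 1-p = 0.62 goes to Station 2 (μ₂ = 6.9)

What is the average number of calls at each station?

Effective rates: λ₁ = 5.5×0.38 = 2.09, λ₂ = 5.5×0.62 = 3.41
Station 1: ρ₁ = 2.09/9.9 = 0.2111, L₁ = ρ₁/(1-ρ₁) = 0.2111/(1-0.2111) = 0.2676
Station 2: ρ₂ = 3.41/6.9 = 0.4942, L₂ = ρ₂/(1-ρ₂) = 0.4942/(1-0.4942) = 0.9771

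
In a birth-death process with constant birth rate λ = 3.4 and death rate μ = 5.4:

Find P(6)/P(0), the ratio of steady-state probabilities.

For constant rates: P(n)/P(0) = (λ/μ)^n
P(6)/P(0) = (3.4/5.4)^6 = 0.62963^6 = 0.06230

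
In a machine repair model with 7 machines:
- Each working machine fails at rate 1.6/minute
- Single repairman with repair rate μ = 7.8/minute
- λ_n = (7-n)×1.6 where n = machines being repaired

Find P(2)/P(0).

P(2)/P(0) = ∏_{i=0}^{2-1} λ_i/μ_{i+1}
= (7-0)×1.6/7.8 × (7-1)×1.6/7.8
= 1.7673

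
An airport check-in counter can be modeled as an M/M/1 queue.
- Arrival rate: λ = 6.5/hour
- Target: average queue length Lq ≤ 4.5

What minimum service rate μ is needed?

For M/M/1: Lq = λ²/(μ(μ-λ))
Need Lq ≤ 4.5, i.e. μ(μ-λ) ≥ λ²/4.5
μ² - 6.5μ - 42.25/4.5 ≥ 0  →  μ² - 6.5μ - 9.3889 ≥ 0
Quadratic formula (positive root): μ = [λ + √(λ² + 4×9.3889)]/2
Discriminant: 42.25 + 4×9.3889 = 79.8056, √79.8056 = 8.9334
μ ≥ (6.5 + 8.9334)/2 = 7.7167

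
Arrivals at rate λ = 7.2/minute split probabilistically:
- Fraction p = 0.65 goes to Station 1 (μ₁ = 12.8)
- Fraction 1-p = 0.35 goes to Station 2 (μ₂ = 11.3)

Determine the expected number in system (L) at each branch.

Effective rates: λ₁ = 7.2×0.65 = 4.68, λ₂ = 7.2×0.35 = 2.52
Station 1: ρ₁ = 4.68/12.8 = 0.36563, L₁ = ρ₁/(1-ρ₁) = 0.36563/(1-0.36563) = 0.5764
Station 2: ρ₂ = 2.52/11.3 = 0.2230, L₂ = ρ₂/(1-ρ₂) = 0.2230/(1-0.2230) = 0.2870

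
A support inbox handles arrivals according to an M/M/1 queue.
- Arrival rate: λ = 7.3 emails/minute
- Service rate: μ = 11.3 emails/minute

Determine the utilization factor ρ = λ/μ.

Server utilization: ρ = λ/μ
ρ = 7.3/11.3 = 0.6460
The server is busy 64.60% of the time.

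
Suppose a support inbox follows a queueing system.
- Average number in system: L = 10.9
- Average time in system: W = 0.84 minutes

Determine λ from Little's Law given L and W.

Little's Law: L = λW, so λ = L/W
λ = 10.9/0.84 = 12.9762 emails/minute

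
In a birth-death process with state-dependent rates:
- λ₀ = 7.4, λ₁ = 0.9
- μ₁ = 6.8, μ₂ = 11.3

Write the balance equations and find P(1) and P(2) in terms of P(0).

Balance equations:
State 0: λ₀P₀ = μ₁P₁ → P₁ = (λ₀/μ₁)P₀ = (7.4/6.8)P₀ = 1.0882P₀
State 1: P₂ = (λ₀λ₁)/(μ₁μ₂)P₀ = (7.4×0.9)/(6.8×11.3)P₀ = 0.08667P₀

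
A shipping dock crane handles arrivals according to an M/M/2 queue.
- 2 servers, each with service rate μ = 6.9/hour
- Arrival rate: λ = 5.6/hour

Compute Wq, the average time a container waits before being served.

Traffic intensity: ρ = λ/(cμ) = 5.6/(2×6.9) = 0.4058
Since ρ = 0.4058 < 1, system is stable.
Offered load a = λ/μ = cρ = 5.6/6.9 = 0.8116
P₀ = [ Σₙ₌₀^1 aⁿ/n! + a^2/(2!(1-ρ)) ]⁻¹
Σ = a^0/0! + a^1/1! = 1.0000 + 0.8116 = 1.8116
a^2/(2!(1-ρ)) = 0.6587/(2 × 0.5942) = 0.5543
P₀ = 1/(1.8116 + 0.5543) = 0.4227
Lq = P₀·a^2·ρ / (2!(1-ρ)²) = 0.4227 × 0.6587 × 0.4058 / (2 × 0.3531) = 0.1600
Wq = Lq/λ = 0.1600/5.6 = 0.02857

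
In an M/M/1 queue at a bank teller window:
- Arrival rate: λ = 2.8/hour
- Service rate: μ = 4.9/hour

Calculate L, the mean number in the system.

ρ = λ/μ = 2.8/4.9 = 0.5714
For M/M/1: L = λ/(μ-λ)
L = 2.8/(4.9-2.8) = 2.8/2.10
L = 1.3333 transactions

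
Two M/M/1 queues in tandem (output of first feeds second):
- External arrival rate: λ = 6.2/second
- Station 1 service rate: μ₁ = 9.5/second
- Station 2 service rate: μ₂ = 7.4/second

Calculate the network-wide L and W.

By Jackson's theorem, each station behaves as independent M/M/1.
Station 1: ρ₁ = 6.2/9.5 = 0.6526, L₁ = ρ₁/(1-ρ₁) = λ/(μ₁-λ) = 6.2/3.30 = 1.8788
Station 2: ρ₂ = 6.2/7.4 = 0.8378, L₂ = ρ₂/(1-ρ₂) = λ/(μ₂-λ) = 6.2/1.20 = 5.1667
Total: L = L₁ + L₂ = 1.8788 + 5.1667 = 7.0455
W = L/λ = 7.0455/6.2 = 1.1364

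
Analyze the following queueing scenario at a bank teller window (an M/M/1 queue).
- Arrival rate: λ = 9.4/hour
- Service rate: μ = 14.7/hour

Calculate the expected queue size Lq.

ρ = λ/μ = 9.4/14.7 = 0.6395
For M/M/1: Lq = λ²/(μ(μ-λ))
Lq = 88.36/(14.7 × 5.30)
Lq = 1.1341 transactions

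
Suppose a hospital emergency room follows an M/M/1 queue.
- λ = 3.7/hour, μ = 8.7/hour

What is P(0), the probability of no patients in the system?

ρ = λ/μ = 3.7/8.7 = 0.4253
P(0) = 1 - ρ = 1 - 0.4253 = 0.5747
The server is idle 57.47% of the time.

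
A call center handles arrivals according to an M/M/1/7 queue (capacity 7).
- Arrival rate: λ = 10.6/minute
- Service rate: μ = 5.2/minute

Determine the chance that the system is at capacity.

ρ = λ/μ = 10.6/5.2 = 2.03846
P₀ = (1-ρ)/(1-ρ^(K+1)) = (1-2.03846)/(1-2.03846^8) = -1.0385/-297.1381 = 0.003495
P_K = P₀×ρ^K = 0.00349487 × 2.03846^7 = 0.00349487 × 146.2566 = 0.5111
Blocking probability = 51.11%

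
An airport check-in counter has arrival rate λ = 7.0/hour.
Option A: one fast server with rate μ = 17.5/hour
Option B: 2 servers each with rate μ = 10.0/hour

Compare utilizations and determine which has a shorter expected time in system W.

Option A: single server μ = 17.5 (M/M/1)
  ρ_A = 7.0/17.5 = 0.4000
  W_A = 1/(μ-λ) = 1/(17.5-7.0) = 1/10.50 = 0.09524

Option B: 2 servers μ = 10.0 (M/M/2)
  ρ_B = λ/(cμ) = 7.0/(2×10.0) = 0.3500
  Offered load a = λ/μ = cρ = 7.0/10.0 = 0.7000
  P₀ = [ Σₙ₌₀^1 aⁿ/n! + a^2/(2!(1-ρ)) ]⁻¹
  Σ = a^0/0! + a^1/1! = 1.0000 + 0.7000 = 1.7000
  a^2/(2!(1-ρ)) = 0.4900/(2 × 0.6500) = 0.3769
  P₀ = 1/(1.7000 + 0.3769) = 0.4815
  Lq = P₀·a^2·ρ / (2!(1-ρ)²) = 0.4815 × 0.4900 × 0.3500 / (2 × 0.4225) = 0.09772
  Wq_B = Lq/λ = 0.09772/7.0 = 0.01396
  W_B = Wq_B + 1/μ = 0.01396 + 0.1000 = 0.1140

Since W_A = 0.09524 < W_B = 0.1140, Option A (single fast server) has the shorter time in system.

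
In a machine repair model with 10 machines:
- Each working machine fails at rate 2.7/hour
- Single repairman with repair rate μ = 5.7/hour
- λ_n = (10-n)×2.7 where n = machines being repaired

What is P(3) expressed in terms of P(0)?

P(3)/P(0) = ∏_{i=0}^{3-1} λ_i/μ_{i+1}
= (10-0)×2.7/5.7 × (10-1)×2.7/5.7 × (10-2)×2.7/5.7
= 76.5243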